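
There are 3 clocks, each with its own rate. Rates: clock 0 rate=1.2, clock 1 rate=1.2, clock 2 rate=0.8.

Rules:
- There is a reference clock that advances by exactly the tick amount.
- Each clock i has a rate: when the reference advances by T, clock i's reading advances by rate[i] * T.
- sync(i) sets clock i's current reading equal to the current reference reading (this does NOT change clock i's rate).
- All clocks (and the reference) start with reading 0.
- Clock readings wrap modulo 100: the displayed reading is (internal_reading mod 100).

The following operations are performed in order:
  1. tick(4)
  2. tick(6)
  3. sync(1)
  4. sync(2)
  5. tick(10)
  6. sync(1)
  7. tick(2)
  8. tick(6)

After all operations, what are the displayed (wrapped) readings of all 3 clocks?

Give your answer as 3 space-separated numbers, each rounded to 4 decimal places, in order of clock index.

After op 1 tick(4): ref=4.0000 raw=[4.8000 4.8000 3.2000]
After op 2 tick(6): ref=10.0000 raw=[12.0000 12.0000 8.0000]
After op 3 sync(1): ref=10.0000 raw=[12.0000 10.0000 8.0000]
After op 4 sync(2): ref=10.0000 raw=[12.0000 10.0000 10.0000]
After op 5 tick(10): ref=20.0000 raw=[24.0000 22.0000 18.0000]
After op 6 sync(1): ref=20.0000 raw=[24.0000 20.0000 18.0000]
After op 7 tick(2): ref=22.0000 raw=[26.4000 22.4000 19.6000]
After op 8 tick(6): ref=28.0000 raw=[33.6000 29.6000 24.4000]
Wrap final raw readings (mod 100): 33.6000 mod 100 = 33.6000; 29.6000 mod 100 = 29.6000; 24.4000 mod 100 = 24.4000

Answer: 33.6000 29.6000 24.4000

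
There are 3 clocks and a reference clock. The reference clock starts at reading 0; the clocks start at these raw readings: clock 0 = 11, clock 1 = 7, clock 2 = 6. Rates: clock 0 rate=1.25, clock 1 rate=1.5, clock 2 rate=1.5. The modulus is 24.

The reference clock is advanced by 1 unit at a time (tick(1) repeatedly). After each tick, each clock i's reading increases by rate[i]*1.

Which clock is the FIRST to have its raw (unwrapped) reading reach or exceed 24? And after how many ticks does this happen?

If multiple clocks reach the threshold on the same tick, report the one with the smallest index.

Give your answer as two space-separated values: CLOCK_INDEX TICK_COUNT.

clock 0: start=11, rate=1.25, needs 24-11 = 13; ticks = ceil(13/1.25) = ceil(10.4000) = 11; reading at tick 11 = 11 + 1.25*11 = 24.7500
clock 1: start=7, rate=1.5, needs 24-7 = 17; ticks = ceil(17/1.5) = ceil(11.3333) = 12; reading at tick 12 = 7 + 1.5*12 = 25.0000
clock 2: start=6, rate=1.5, needs 24-6 = 18; ticks = ceil(18/1.5) = ceil(12.0000) = 12; reading at tick 12 = 6 + 1.5*12 = 24.0000
Minimum tick count = 11; winners = [0]; smallest index = 0

Answer: 0 11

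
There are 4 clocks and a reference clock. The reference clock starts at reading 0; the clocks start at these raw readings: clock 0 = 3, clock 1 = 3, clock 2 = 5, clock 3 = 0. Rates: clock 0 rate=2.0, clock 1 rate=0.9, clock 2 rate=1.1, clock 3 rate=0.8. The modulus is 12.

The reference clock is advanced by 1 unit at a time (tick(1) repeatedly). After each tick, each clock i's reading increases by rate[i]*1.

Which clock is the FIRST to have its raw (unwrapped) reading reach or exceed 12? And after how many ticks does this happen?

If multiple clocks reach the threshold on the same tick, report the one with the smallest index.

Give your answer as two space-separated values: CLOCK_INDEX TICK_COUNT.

clock 0: start=3, rate=2.0, needs 12-3 = 9; ticks = ceil(9/2.0) = ceil(4.5000) = 5; reading at tick 5 = 3 + 2.0*5 = 13.0000
clock 1: start=3, rate=0.9, needs 12-3 = 9; ticks = ceil(9/0.9) = ceil(10.0000) = 10; reading at tick 10 = 3 + 0.9*10 = 12.0000
clock 2: start=5, rate=1.1, needs 12-5 = 7; ticks = ceil(7/1.1) = ceil(6.3636) = 7; reading at tick 7 = 5 + 1.1*7 = 12.7000
clock 3: start=0, rate=0.8, needs 12-0 = 12; ticks = ceil(12/0.8) = ceil(15.0000) = 15; reading at tick 15 = 0 + 0.8*15 = 12.0000
Minimum tick count = 5; winners = [0]; smallest index = 0

Answer: 0 5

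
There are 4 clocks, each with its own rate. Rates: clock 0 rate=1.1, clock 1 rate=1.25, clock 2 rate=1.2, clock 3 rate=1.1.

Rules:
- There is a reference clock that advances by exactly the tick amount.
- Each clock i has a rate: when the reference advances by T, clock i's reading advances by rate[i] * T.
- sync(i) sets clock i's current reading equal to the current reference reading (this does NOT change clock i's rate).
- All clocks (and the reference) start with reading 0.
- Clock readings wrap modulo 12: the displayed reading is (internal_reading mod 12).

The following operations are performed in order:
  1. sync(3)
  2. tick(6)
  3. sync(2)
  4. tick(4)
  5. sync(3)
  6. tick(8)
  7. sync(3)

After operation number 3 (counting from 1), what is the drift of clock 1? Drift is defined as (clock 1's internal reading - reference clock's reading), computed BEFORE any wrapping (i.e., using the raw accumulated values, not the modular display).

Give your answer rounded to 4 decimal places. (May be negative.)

Answer: 1.5000

Derivation:
After op 1 sync(3): ref=0.0000 raw=[0.0000 0.0000 0.0000 0.0000]
After op 2 tick(6): ref=6.0000 raw=[6.6000 7.5000 7.2000 6.6000]
After op 3 sync(2): ref=6.0000 raw=[6.6000 7.5000 6.0000 6.6000]
Drift of clock 1 after op 3: 7.5000 - 6.0000 = 1.5000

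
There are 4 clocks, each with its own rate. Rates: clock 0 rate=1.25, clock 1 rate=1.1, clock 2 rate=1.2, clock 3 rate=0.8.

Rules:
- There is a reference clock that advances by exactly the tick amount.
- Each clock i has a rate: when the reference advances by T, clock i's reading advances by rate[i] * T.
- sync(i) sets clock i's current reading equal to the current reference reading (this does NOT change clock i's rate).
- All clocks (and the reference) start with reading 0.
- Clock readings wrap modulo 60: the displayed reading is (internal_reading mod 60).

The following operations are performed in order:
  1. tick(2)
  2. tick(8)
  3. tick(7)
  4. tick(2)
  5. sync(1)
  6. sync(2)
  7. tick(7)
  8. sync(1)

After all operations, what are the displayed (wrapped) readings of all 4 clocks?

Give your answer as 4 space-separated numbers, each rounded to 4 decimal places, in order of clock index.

After op 1 tick(2): ref=2.0000 raw=[2.5000 2.2000 2.4000 1.6000]
After op 2 tick(8): ref=10.0000 raw=[12.5000 11.0000 12.0000 8.0000]
After op 3 tick(7): ref=17.0000 raw=[21.2500 18.7000 20.4000 13.6000]
After op 4 tick(2): ref=19.0000 raw=[23.7500 20.9000 22.8000 15.2000]
After op 5 sync(1): ref=19.0000 raw=[23.7500 19.0000 22.8000 15.2000]
After op 6 sync(2): ref=19.0000 raw=[23.7500 19.0000 19.0000 15.2000]
After op 7 tick(7): ref=26.0000 raw=[32.5000 26.7000 27.4000 20.8000]
After op 8 sync(1): ref=26.0000 raw=[32.5000 26.0000 27.4000 20.8000]
Wrap final raw readings (mod 60): 32.5000 mod 60 = 32.5000; 26.0000 mod 60 = 26.0000; 27.4000 mod 60 = 27.4000; 20.8000 mod 60 = 20.8000

Answer: 32.5000 26.0000 27.4000 20.8000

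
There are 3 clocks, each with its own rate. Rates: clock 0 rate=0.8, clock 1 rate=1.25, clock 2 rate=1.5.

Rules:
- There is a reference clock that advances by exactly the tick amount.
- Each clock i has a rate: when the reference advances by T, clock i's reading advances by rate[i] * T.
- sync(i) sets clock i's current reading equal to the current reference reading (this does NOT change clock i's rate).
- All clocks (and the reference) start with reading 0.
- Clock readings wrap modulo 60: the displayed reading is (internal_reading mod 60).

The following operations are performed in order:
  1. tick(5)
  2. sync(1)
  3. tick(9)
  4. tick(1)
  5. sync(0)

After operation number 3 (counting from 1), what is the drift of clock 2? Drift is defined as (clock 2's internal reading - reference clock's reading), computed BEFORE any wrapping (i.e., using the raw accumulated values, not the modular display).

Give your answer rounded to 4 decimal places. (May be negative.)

After op 1 tick(5): ref=5.0000 raw=[4.0000 6.2500 7.5000]
After op 2 sync(1): ref=5.0000 raw=[4.0000 5.0000 7.5000]
After op 3 tick(9): ref=14.0000 raw=[11.2000 16.2500 21.0000]
Drift of clock 2 after op 3: 21.0000 - 14.0000 = 7.0000

Answer: 7.0000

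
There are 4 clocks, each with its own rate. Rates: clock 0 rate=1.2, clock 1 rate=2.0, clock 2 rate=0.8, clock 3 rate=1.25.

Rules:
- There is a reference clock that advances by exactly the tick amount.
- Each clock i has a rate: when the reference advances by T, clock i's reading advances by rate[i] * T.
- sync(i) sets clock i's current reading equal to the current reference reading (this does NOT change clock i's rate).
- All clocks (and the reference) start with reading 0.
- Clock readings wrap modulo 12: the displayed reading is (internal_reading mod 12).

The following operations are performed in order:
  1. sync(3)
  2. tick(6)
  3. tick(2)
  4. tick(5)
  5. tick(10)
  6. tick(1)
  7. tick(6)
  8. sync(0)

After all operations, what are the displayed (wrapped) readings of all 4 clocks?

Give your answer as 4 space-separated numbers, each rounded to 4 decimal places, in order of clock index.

Answer: 6.0000 0.0000 0.0000 1.5000

Derivation:
After op 1 sync(3): ref=0.0000 raw=[0.0000 0.0000 0.0000 0.0000]
After op 2 tick(6): ref=6.0000 raw=[7.2000 12.0000 4.8000 7.5000]
After op 3 tick(2): ref=8.0000 raw=[9.6000 16.0000 6.4000 10.0000]
After op 4 tick(5): ref=13.0000 raw=[15.6000 26.0000 10.4000 16.2500]
After op 5 tick(10): ref=23.0000 raw=[27.6000 46.0000 18.4000 28.7500]
After op 6 tick(1): ref=24.0000 raw=[28.8000 48.0000 19.2000 30.0000]
After op 7 tick(6): ref=30.0000 raw=[36.0000 60.0000 24.0000 37.5000]
After op 8 sync(0): ref=30.0000 raw=[30.0000 60.0000 24.0000 37.5000]
Wrap final raw readings (mod 12): 30.0000 mod 12 = 6.0000; 60.0000 mod 12 = 0.0000; 24.0000 mod 12 = 0.0000; 37.5000 mod 12 = 1.5000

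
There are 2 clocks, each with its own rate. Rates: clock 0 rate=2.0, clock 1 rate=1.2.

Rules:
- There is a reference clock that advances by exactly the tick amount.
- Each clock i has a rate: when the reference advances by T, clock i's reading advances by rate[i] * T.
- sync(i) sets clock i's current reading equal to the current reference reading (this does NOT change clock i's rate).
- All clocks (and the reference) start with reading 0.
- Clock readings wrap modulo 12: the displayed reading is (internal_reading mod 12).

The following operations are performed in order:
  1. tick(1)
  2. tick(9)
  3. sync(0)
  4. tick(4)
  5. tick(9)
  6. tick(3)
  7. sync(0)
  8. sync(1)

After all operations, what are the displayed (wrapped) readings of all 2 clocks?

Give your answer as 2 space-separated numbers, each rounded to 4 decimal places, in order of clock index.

Answer: 2.0000 2.0000

Derivation:
After op 1 tick(1): ref=1.0000 raw=[2.0000 1.2000]
After op 2 tick(9): ref=10.0000 raw=[20.0000 12.0000]
After op 3 sync(0): ref=10.0000 raw=[10.0000 12.0000]
After op 4 tick(4): ref=14.0000 raw=[18.0000 16.8000]
After op 5 tick(9): ref=23.0000 raw=[36.0000 27.6000]
After op 6 tick(3): ref=26.0000 raw=[42.0000 31.2000]
After op 7 sync(0): ref=26.0000 raw=[26.0000 31.2000]
After op 8 sync(1): ref=26.0000 raw=[26.0000 26.0000]
Wrap final raw readings (mod 12): 26.0000 mod 12 = 2.0000; 26.0000 mod 12 = 2.0000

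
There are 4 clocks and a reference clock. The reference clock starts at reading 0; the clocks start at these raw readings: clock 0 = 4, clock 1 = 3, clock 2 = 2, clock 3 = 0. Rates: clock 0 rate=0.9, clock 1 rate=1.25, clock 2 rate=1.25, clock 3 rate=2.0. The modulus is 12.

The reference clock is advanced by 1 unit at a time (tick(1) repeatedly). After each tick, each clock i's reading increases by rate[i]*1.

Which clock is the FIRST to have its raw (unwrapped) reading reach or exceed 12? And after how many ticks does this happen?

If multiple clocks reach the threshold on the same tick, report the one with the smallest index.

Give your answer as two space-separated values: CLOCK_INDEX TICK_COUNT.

clock 0: start=4, rate=0.9, needs 12-4 = 8; ticks = ceil(8/0.9) = ceil(8.8889) = 9; reading at tick 9 = 4 + 0.9*9 = 12.1000
clock 1: start=3, rate=1.25, needs 12-3 = 9; ticks = ceil(9/1.25) = ceil(7.2000) = 8; reading at tick 8 = 3 + 1.25*8 = 13.0000
clock 2: start=2, rate=1.25, needs 12-2 = 10; ticks = ceil(10/1.25) = ceil(8.0000) = 8; reading at tick 8 = 2 + 1.25*8 = 12.0000
clock 3: start=0, rate=2.0, needs 12-0 = 12; ticks = ceil(12/2.0) = ceil(6.0000) = 6; reading at tick 6 = 0 + 2.0*6 = 12.0000
Minimum tick count = 6; winners = [3]; smallest index = 3

Answer: 3 6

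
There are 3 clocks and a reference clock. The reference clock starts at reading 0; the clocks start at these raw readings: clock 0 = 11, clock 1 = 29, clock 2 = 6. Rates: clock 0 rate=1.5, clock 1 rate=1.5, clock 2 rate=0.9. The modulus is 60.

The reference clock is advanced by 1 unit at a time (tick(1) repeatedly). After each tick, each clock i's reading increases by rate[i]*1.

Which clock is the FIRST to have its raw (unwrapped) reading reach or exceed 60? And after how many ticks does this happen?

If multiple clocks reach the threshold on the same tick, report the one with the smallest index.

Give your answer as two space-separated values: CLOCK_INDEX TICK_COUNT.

clock 0: start=11, rate=1.5, needs 60-11 = 49; ticks = ceil(49/1.5) = ceil(32.6667) = 33; reading at tick 33 = 11 + 1.5*33 = 60.5000
clock 1: start=29, rate=1.5, needs 60-29 = 31; ticks = ceil(31/1.5) = ceil(20.6667) = 21; reading at tick 21 = 29 + 1.5*21 = 60.5000
clock 2: start=6, rate=0.9, needs 60-6 = 54; ticks = ceil(54/0.9) = ceil(60.0000) = 60; reading at tick 60 = 6 + 0.9*60 = 60.0000
Minimum tick count = 21; winners = [1]; smallest index = 1

Answer: 1 21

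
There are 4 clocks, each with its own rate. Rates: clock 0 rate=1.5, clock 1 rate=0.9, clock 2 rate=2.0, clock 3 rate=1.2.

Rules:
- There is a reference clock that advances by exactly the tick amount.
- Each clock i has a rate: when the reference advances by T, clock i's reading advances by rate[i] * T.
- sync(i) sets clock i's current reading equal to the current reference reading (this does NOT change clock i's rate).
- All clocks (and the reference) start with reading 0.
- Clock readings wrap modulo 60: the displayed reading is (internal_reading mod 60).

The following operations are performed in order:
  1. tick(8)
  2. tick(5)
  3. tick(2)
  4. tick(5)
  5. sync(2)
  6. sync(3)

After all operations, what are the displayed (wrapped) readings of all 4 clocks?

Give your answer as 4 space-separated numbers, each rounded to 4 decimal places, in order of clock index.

Answer: 30.0000 18.0000 20.0000 20.0000

Derivation:
After op 1 tick(8): ref=8.0000 raw=[12.0000 7.2000 16.0000 9.6000]
After op 2 tick(5): ref=13.0000 raw=[19.5000 11.7000 26.0000 15.6000]
After op 3 tick(2): ref=15.0000 raw=[22.5000 13.5000 30.0000 18.0000]
After op 4 tick(5): ref=20.0000 raw=[30.0000 18.0000 40.0000 24.0000]
After op 5 sync(2): ref=20.0000 raw=[30.0000 18.0000 20.0000 24.0000]
After op 6 sync(3): ref=20.0000 raw=[30.0000 18.0000 20.0000 20.0000]
Wrap final raw readings (mod 60): 30.0000 mod 60 = 30.0000; 18.0000 mod 60 = 18.0000; 20.0000 mod 60 = 20.0000; 20.0000 mod 60 = 20.0000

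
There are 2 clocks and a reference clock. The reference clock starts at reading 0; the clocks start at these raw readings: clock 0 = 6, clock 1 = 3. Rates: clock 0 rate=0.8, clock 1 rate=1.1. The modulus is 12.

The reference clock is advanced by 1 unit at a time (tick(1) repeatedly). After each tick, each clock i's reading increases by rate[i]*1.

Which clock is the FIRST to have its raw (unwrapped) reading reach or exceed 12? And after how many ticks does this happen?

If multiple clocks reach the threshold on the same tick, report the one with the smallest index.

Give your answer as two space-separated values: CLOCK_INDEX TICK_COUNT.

Answer: 0 8

Derivation:
clock 0: start=6, rate=0.8, needs 12-6 = 6; ticks = ceil(6/0.8) = ceil(7.5000) = 8; reading at tick 8 = 6 + 0.8*8 = 12.4000
clock 1: start=3, rate=1.1, needs 12-3 = 9; ticks = ceil(9/1.1) = ceil(8.1818) = 9; reading at tick 9 = 3 + 1.1*9 = 12.9000
Minimum tick count = 8; winners = [0]; smallest index = 0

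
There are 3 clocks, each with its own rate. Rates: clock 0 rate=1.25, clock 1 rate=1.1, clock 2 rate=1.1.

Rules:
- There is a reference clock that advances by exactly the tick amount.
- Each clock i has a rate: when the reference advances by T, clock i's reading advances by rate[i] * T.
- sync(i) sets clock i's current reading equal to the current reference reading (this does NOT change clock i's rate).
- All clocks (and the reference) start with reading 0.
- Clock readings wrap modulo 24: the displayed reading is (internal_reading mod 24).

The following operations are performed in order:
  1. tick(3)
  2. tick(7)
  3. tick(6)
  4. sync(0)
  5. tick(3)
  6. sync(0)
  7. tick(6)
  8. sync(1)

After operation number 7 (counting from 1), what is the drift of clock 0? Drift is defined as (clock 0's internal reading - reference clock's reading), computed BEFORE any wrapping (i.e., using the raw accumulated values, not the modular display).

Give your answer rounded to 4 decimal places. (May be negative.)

After op 1 tick(3): ref=3.0000 raw=[3.7500 3.3000 3.3000]
After op 2 tick(7): ref=10.0000 raw=[12.5000 11.0000 11.0000]
After op 3 tick(6): ref=16.0000 raw=[20.0000 17.6000 17.6000]
After op 4 sync(0): ref=16.0000 raw=[16.0000 17.6000 17.6000]
After op 5 tick(3): ref=19.0000 raw=[19.7500 20.9000 20.9000]
After op 6 sync(0): ref=19.0000 raw=[19.0000 20.9000 20.9000]
After op 7 tick(6): ref=25.0000 raw=[26.5000 27.5000 27.5000]
Drift of clock 0 after op 7: 26.5000 - 25.0000 = 1.5000

Answer: 1.5000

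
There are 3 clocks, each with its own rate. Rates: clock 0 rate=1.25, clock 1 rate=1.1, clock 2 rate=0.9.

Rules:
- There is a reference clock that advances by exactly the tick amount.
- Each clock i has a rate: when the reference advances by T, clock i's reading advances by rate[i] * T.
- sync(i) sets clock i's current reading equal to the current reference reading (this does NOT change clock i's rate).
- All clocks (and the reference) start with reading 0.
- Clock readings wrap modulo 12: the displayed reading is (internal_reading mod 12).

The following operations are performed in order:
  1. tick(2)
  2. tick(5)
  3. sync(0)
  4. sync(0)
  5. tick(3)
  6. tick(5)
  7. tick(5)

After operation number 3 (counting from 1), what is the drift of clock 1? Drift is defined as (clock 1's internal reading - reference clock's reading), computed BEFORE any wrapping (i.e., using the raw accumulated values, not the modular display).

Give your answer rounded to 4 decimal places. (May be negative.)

Answer: 0.7000

Derivation:
After op 1 tick(2): ref=2.0000 raw=[2.5000 2.2000 1.8000]
After op 2 tick(5): ref=7.0000 raw=[8.7500 7.7000 6.3000]
After op 3 sync(0): ref=7.0000 raw=[7.0000 7.7000 6.3000]
Drift of clock 1 after op 3: 7.7000 - 7.0000 = 0.7000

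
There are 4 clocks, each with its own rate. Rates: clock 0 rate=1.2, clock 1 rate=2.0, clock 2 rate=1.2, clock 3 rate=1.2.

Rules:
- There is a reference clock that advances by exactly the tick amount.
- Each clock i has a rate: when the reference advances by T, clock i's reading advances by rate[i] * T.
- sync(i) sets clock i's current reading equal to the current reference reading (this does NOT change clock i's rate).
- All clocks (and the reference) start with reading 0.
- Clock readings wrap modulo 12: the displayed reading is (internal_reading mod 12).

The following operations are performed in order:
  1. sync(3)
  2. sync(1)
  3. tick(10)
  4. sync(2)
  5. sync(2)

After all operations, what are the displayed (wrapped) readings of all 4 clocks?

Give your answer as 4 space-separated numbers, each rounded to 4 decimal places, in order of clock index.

After op 1 sync(3): ref=0.0000 raw=[0.0000 0.0000 0.0000 0.0000]
After op 2 sync(1): ref=0.0000 raw=[0.0000 0.0000 0.0000 0.0000]
After op 3 tick(10): ref=10.0000 raw=[12.0000 20.0000 12.0000 12.0000]
After op 4 sync(2): ref=10.0000 raw=[12.0000 20.0000 10.0000 12.0000]
After op 5 sync(2): ref=10.0000 raw=[12.0000 20.0000 10.0000 12.0000]
Wrap final raw readings (mod 12): 12.0000 mod 12 = 0.0000; 20.0000 mod 12 = 8.0000; 10.0000 mod 12 = 10.0000; 12.0000 mod 12 = 0.0000

Answer: 0.0000 8.0000 10.0000 0.0000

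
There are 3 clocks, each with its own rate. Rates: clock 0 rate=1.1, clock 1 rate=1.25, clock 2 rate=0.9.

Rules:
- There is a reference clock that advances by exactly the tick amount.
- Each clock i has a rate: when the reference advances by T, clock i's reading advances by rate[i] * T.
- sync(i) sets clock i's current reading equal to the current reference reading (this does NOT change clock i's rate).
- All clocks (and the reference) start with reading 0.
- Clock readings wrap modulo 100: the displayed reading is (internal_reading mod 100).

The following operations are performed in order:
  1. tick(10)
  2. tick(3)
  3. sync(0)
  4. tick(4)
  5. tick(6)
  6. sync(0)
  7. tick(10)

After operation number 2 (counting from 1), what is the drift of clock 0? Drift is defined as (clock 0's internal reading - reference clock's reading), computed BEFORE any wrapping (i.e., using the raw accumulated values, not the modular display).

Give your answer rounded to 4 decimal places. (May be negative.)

After op 1 tick(10): ref=10.0000 raw=[11.0000 12.5000 9.0000]
After op 2 tick(3): ref=13.0000 raw=[14.3000 16.2500 11.7000]
Drift of clock 0 after op 2: 14.3000 - 13.0000 = 1.3000

Answer: 1.3000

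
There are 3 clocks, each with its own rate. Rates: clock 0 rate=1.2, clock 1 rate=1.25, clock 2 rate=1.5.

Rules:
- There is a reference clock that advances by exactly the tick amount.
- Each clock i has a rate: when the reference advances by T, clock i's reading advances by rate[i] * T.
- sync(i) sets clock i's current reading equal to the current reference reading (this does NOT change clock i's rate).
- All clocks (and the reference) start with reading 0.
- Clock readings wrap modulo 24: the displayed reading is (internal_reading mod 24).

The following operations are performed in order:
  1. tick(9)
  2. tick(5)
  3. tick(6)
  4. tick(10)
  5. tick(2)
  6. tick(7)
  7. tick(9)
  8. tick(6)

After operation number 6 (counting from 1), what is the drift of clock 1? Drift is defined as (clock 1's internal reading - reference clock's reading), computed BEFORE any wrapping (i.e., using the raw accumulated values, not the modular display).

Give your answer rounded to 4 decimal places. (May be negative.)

After op 1 tick(9): ref=9.0000 raw=[10.8000 11.2500 13.5000]
After op 2 tick(5): ref=14.0000 raw=[16.8000 17.5000 21.0000]
After op 3 tick(6): ref=20.0000 raw=[24.0000 25.0000 30.0000]
After op 4 tick(10): ref=30.0000 raw=[36.0000 37.5000 45.0000]
After op 5 tick(2): ref=32.0000 raw=[38.4000 40.0000 48.0000]
After op 6 tick(7): ref=39.0000 raw=[46.8000 48.7500 58.5000]
Drift of clock 1 after op 6: 48.7500 - 39.0000 = 9.7500

Answer: 9.7500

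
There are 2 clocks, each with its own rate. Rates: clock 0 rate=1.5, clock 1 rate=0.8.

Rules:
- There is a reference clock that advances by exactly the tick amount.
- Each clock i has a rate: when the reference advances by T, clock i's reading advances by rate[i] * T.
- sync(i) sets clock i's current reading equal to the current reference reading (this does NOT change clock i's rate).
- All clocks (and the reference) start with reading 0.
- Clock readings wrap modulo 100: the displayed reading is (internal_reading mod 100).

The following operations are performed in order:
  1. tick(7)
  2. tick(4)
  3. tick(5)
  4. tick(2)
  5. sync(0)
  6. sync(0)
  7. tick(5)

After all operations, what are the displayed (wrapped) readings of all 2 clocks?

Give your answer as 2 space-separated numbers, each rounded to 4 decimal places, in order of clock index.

Answer: 25.5000 18.4000

Derivation:
After op 1 tick(7): ref=7.0000 raw=[10.5000 5.6000]
After op 2 tick(4): ref=11.0000 raw=[16.5000 8.8000]
After op 3 tick(5): ref=16.0000 raw=[24.0000 12.8000]
After op 4 tick(2): ref=18.0000 raw=[27.0000 14.4000]
After op 5 sync(0): ref=18.0000 raw=[18.0000 14.4000]
After op 6 sync(0): ref=18.0000 raw=[18.0000 14.4000]
After op 7 tick(5): ref=23.0000 raw=[25.5000 18.4000]
Wrap final raw readings (mod 100): 25.5000 mod 100 = 25.5000; 18.4000 mod 100 = 18.4000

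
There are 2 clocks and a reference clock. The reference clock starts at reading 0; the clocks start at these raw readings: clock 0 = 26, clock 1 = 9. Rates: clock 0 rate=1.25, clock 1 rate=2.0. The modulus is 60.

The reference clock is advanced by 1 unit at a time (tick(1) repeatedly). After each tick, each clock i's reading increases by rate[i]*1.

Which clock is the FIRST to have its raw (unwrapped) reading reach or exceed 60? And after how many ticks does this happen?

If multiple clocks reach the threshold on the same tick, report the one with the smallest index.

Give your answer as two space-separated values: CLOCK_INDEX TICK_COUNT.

clock 0: start=26, rate=1.25, needs 60-26 = 34; ticks = ceil(34/1.25) = ceil(27.2000) = 28; reading at tick 28 = 26 + 1.25*28 = 61.0000
clock 1: start=9, rate=2.0, needs 60-9 = 51; ticks = ceil(51/2.0) = ceil(25.5000) = 26; reading at tick 26 = 9 + 2.0*26 = 61.0000
Minimum tick count = 26; winners = [1]; smallest index = 1

Answer: 1 26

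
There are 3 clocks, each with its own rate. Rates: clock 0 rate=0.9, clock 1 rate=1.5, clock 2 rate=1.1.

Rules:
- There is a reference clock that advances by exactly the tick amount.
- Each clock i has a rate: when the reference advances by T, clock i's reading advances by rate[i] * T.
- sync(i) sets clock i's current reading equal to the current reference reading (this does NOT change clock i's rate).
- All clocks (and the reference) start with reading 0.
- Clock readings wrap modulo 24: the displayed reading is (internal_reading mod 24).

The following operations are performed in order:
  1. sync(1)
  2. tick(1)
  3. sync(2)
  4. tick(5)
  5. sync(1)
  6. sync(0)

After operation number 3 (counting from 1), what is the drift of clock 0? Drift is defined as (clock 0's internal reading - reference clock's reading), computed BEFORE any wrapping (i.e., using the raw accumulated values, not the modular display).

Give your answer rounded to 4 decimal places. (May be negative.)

Answer: -0.1000

Derivation:
After op 1 sync(1): ref=0.0000 raw=[0.0000 0.0000 0.0000]
After op 2 tick(1): ref=1.0000 raw=[0.9000 1.5000 1.1000]
After op 3 sync(2): ref=1.0000 raw=[0.9000 1.5000 1.0000]
Drift of clock 0 after op 3: 0.9000 - 1.0000 = -0.1000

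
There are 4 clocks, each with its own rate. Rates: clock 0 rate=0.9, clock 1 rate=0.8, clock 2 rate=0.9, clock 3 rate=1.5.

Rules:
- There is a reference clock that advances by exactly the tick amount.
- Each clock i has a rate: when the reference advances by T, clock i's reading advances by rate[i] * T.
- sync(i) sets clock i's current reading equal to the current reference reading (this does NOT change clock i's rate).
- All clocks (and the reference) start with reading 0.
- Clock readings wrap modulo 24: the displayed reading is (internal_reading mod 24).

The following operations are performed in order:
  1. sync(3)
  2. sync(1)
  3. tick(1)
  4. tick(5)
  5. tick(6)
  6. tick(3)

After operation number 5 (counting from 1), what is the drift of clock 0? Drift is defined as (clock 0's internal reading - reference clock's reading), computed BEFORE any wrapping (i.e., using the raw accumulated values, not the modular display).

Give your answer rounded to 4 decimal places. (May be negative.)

Answer: -1.2000

Derivation:
After op 1 sync(3): ref=0.0000 raw=[0.0000 0.0000 0.0000 0.0000]
After op 2 sync(1): ref=0.0000 raw=[0.0000 0.0000 0.0000 0.0000]
After op 3 tick(1): ref=1.0000 raw=[0.9000 0.8000 0.9000 1.5000]
After op 4 tick(5): ref=6.0000 raw=[5.4000 4.8000 5.4000 9.0000]
After op 5 tick(6): ref=12.0000 raw=[10.8000 9.6000 10.8000 18.0000]
Drift of clock 0 after op 5: 10.8000 - 12.0000 = -1.2000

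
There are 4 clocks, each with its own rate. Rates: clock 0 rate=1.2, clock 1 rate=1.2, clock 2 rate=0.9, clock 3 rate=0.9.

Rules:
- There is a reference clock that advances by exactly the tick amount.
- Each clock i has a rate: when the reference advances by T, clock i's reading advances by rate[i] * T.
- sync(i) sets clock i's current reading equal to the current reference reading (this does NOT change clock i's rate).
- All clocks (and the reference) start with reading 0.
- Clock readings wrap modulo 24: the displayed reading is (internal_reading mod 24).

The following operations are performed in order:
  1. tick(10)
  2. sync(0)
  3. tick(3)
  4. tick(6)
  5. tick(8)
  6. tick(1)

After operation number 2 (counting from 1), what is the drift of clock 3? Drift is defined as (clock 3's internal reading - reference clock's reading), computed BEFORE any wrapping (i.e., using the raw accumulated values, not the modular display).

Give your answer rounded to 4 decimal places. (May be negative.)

After op 1 tick(10): ref=10.0000 raw=[12.0000 12.0000 9.0000 9.0000]
After op 2 sync(0): ref=10.0000 raw=[10.0000 12.0000 9.0000 9.0000]
Drift of clock 3 after op 2: 9.0000 - 10.0000 = -1.0000

Answer: -1.0000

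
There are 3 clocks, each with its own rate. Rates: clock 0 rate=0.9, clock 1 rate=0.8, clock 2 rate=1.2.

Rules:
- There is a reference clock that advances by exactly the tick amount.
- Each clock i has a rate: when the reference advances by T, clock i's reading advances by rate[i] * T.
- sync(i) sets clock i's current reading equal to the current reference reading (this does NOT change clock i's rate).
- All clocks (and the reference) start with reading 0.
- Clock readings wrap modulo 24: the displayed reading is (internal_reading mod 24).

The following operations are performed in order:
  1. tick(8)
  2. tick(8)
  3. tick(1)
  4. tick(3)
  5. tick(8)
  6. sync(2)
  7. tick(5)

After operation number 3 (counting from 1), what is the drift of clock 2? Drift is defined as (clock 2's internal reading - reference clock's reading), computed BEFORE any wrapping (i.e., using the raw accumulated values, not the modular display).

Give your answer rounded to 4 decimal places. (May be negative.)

Answer: 3.4000

Derivation:
After op 1 tick(8): ref=8.0000 raw=[7.2000 6.4000 9.6000]
After op 2 tick(8): ref=16.0000 raw=[14.4000 12.8000 19.2000]
After op 3 tick(1): ref=17.0000 raw=[15.3000 13.6000 20.4000]
Drift of clock 2 after op 3: 20.4000 - 17.0000 = 3.4000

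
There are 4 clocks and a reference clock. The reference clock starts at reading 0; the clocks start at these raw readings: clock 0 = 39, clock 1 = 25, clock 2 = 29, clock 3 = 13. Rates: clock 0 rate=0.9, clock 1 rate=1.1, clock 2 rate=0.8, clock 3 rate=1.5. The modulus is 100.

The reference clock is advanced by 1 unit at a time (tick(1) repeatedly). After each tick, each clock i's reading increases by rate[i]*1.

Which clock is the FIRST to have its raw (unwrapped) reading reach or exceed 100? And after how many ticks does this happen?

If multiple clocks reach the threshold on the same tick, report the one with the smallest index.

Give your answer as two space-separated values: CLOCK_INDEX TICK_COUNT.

Answer: 3 58

Derivation:
clock 0: start=39, rate=0.9, needs 100-39 = 61; ticks = ceil(61/0.9) = ceil(67.7778) = 68; reading at tick 68 = 39 + 0.9*68 = 100.2000
clock 1: start=25, rate=1.1, needs 100-25 = 75; ticks = ceil(75/1.1) = ceil(68.1818) = 69; reading at tick 69 = 25 + 1.1*69 = 100.9000
clock 2: start=29, rate=0.8, needs 100-29 = 71; ticks = ceil(71/0.8) = ceil(88.7500) = 89; reading at tick 89 = 29 + 0.8*89 = 100.2000
clock 3: start=13, rate=1.5, needs 100-13 = 87; ticks = ceil(87/1.5) = ceil(58.0000) = 58; reading at tick 58 = 13 + 1.5*58 = 100.0000
Minimum tick count = 58; winners = [3]; smallest index = 3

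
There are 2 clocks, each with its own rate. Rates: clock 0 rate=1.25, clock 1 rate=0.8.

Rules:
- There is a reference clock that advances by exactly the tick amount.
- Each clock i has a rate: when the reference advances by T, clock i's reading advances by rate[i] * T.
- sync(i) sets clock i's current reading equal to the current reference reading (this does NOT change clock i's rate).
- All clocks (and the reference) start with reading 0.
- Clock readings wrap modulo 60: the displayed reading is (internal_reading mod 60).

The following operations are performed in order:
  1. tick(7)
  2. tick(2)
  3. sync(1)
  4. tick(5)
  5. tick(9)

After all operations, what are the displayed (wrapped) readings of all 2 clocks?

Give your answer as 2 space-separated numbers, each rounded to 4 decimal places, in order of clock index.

After op 1 tick(7): ref=7.0000 raw=[8.7500 5.6000]
After op 2 tick(2): ref=9.0000 raw=[11.2500 7.2000]
After op 3 sync(1): ref=9.0000 raw=[11.2500 9.0000]
After op 4 tick(5): ref=14.0000 raw=[17.5000 13.0000]
After op 5 tick(9): ref=23.0000 raw=[28.7500 20.2000]
Wrap final raw readings (mod 60): 28.7500 mod 60 = 28.7500; 20.2000 mod 60 = 20.2000

Answer: 28.7500 20.2000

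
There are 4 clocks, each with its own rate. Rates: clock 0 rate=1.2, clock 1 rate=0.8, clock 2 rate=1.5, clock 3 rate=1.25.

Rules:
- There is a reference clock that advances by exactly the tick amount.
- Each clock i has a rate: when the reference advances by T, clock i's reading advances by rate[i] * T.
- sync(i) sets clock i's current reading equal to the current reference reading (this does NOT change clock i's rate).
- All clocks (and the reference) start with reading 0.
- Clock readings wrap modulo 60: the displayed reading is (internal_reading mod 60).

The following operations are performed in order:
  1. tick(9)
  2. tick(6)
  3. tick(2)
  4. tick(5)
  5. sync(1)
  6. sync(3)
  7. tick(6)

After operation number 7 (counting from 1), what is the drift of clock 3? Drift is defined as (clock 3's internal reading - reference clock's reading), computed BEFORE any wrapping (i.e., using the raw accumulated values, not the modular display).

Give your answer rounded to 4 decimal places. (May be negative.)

After op 1 tick(9): ref=9.0000 raw=[10.8000 7.2000 13.5000 11.2500]
After op 2 tick(6): ref=15.0000 raw=[18.0000 12.0000 22.5000 18.7500]
After op 3 tick(2): ref=17.0000 raw=[20.4000 13.6000 25.5000 21.2500]
After op 4 tick(5): ref=22.0000 raw=[26.4000 17.6000 33.0000 27.5000]
After op 5 sync(1): ref=22.0000 raw=[26.4000 22.0000 33.0000 27.5000]
After op 6 sync(3): ref=22.0000 raw=[26.4000 22.0000 33.0000 22.0000]
After op 7 tick(6): ref=28.0000 raw=[33.6000 26.8000 42.0000 29.5000]
Drift of clock 3 after op 7: 29.5000 - 28.0000 = 1.5000

Answer: 1.5000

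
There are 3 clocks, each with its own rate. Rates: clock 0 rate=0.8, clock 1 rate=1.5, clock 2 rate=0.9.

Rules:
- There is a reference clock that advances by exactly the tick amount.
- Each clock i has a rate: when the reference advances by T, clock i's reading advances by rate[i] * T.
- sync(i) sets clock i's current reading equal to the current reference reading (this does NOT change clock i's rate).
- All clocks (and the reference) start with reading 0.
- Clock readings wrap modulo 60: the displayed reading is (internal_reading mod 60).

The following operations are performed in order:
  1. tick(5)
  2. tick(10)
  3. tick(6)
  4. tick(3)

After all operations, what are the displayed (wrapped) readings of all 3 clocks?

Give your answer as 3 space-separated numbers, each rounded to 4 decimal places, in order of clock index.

After op 1 tick(5): ref=5.0000 raw=[4.0000 7.5000 4.5000]
After op 2 tick(10): ref=15.0000 raw=[12.0000 22.5000 13.5000]
After op 3 tick(6): ref=21.0000 raw=[16.8000 31.5000 18.9000]
After op 4 tick(3): ref=24.0000 raw=[19.2000 36.0000 21.6000]
Wrap final raw readings (mod 60): 19.2000 mod 60 = 19.2000; 36.0000 mod 60 = 36.0000; 21.6000 mod 60 = 21.6000

Answer: 19.2000 36.0000 21.6000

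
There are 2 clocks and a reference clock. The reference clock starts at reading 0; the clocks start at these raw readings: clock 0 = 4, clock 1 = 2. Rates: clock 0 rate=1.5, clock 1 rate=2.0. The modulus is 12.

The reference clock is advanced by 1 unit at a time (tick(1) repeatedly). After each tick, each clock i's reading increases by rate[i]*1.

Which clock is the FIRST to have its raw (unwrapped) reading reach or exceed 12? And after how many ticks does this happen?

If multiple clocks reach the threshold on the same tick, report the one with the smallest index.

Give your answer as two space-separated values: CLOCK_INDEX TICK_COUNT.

clock 0: start=4, rate=1.5, needs 12-4 = 8; ticks = ceil(8/1.5) = ceil(5.3333) = 6; reading at tick 6 = 4 + 1.5*6 = 13.0000
clock 1: start=2, rate=2.0, needs 12-2 = 10; ticks = ceil(10/2.0) = ceil(5.0000) = 5; reading at tick 5 = 2 + 2.0*5 = 12.0000
Minimum tick count = 5; winners = [1]; smallest index = 1

Answer: 1 5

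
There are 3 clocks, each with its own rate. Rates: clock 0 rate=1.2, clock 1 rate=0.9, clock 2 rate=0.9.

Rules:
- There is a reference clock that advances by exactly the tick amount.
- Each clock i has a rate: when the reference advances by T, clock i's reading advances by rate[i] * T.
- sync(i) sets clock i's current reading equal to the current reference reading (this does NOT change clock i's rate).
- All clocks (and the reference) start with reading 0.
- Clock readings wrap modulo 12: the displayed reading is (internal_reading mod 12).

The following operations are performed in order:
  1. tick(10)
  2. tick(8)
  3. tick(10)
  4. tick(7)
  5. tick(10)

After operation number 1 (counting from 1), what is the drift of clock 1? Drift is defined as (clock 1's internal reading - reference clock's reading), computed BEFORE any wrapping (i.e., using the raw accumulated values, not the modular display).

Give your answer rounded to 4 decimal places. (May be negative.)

Answer: -1.0000

Derivation:
After op 1 tick(10): ref=10.0000 raw=[12.0000 9.0000 9.0000]
Drift of clock 1 after op 1: 9.0000 - 10.0000 = -1.0000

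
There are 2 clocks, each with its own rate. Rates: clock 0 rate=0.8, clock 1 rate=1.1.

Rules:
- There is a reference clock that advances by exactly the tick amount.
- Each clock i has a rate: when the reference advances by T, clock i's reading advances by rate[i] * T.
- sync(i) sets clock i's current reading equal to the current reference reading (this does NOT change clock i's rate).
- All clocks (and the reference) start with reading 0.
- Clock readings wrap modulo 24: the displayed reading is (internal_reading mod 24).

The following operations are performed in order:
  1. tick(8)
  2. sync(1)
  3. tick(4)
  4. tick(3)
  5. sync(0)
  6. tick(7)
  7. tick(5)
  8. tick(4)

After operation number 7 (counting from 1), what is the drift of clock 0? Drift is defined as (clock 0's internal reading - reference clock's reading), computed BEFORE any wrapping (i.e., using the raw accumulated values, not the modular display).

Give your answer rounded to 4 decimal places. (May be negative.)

After op 1 tick(8): ref=8.0000 raw=[6.4000 8.8000]
After op 2 sync(1): ref=8.0000 raw=[6.4000 8.0000]
After op 3 tick(4): ref=12.0000 raw=[9.6000 12.4000]
After op 4 tick(3): ref=15.0000 raw=[12.0000 15.7000]
After op 5 sync(0): ref=15.0000 raw=[15.0000 15.7000]
After op 6 tick(7): ref=22.0000 raw=[20.6000 23.4000]
After op 7 tick(5): ref=27.0000 raw=[24.6000 28.9000]
Drift of clock 0 after op 7: 24.6000 - 27.0000 = -2.4000

Answer: -2.4000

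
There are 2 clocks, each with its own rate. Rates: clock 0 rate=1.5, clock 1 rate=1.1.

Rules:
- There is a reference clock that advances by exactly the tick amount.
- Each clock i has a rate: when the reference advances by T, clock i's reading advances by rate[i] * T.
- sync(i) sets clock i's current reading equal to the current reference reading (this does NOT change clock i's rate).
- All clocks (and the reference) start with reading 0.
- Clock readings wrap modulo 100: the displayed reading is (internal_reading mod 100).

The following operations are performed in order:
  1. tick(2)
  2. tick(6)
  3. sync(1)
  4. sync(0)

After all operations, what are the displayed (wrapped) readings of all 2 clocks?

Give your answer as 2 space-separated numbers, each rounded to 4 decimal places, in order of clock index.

Answer: 8.0000 8.0000

Derivation:
After op 1 tick(2): ref=2.0000 raw=[3.0000 2.2000]
After op 2 tick(6): ref=8.0000 raw=[12.0000 8.8000]
After op 3 sync(1): ref=8.0000 raw=[12.0000 8.0000]
After op 4 sync(0): ref=8.0000 raw=[8.0000 8.0000]
Wrap final raw readings (mod 100): 8.0000 mod 100 = 8.0000; 8.0000 mod 100 = 8.0000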